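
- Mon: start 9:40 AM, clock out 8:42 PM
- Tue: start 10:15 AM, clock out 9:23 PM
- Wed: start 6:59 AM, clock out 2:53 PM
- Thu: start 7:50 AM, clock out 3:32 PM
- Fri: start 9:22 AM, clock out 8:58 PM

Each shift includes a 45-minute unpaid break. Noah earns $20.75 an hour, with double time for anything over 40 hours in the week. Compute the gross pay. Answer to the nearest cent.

$1063.09

Mon: 9:40 AM–8:42 PM = 11 h 2 min; less 45 min break → 10 h 17 min
Tue: 10:15 AM–9:23 PM = 11 h 8 min; less 45 min break → 10 h 23 min
Wed: 6:59 AM–2:53 PM = 7 h 54 min; less 45 min break → 7 h 9 min
Thu: 7:50 AM–3:32 PM = 7 h 42 min; less 45 min break → 6 h 57 min
Fri: 9:22 AM–8:58 PM = 11 h 36 min; less 45 min break → 10 h 51 min
Total worked: 45 h 37 min = 2737 min.
Regular 40 h 0 min = 2400 min at $20.75/h; overtime 5 h 37 min = 337 min at $41.50/h.
Pay = (2400 × $20.75 + 337 × $41.50) ÷ 60 = $1063.09.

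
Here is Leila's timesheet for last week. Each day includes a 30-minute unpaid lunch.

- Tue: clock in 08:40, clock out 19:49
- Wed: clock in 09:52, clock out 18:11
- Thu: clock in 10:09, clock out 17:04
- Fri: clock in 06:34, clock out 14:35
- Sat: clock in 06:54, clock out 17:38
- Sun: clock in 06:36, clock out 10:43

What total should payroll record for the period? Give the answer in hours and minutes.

Tue: 08:40–19:49 = 11 h 9 min; less 30 min break → 10 h 39 min
Wed: 09:52–18:11 = 8 h 19 min; less 30 min break → 7 h 49 min
Thu: 10:09–17:04 = 6 h 55 min; less 30 min break → 6 h 25 min
Fri: 06:34–14:35 = 8 h 1 min; less 30 min break → 7 h 31 min
Sat: 06:54–17:38 = 10 h 44 min; less 30 min break → 10 h 14 min
Sun: 06:36–10:43 = 4 h 7 min; less 30 min break → 3 h 37 min
Total: 10 h 39 min + 7 h 49 min + 6 h 25 min + 7 h 31 min + 10 h 14 min + 3 h 37 min = 46 h 15 min.

46 h 15 min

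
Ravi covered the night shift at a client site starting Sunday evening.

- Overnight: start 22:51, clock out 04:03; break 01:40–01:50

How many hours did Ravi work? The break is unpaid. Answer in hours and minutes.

Overnight: 22:51 → midnight = 1 h 9 min; midnight → 04:03 = 4 h 3 min; span 5 h 12 min; less 10 min break → 5 h 2 min

5 h 2 min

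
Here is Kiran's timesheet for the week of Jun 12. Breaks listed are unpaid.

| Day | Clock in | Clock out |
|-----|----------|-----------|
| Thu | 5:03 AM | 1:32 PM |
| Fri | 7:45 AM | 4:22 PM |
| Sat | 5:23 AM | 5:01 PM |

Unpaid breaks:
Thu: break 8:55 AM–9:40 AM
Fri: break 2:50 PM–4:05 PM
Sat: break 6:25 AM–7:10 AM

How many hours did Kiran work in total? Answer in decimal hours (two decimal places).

25.98 hours

Thu: 5:03 AM–1:32 PM = 8 h 29 min; less 45 min break → 7 h 44 min
Fri: 7:45 AM–4:22 PM = 8 h 37 min; less 75 min break → 7 h 22 min
Sat: 5:23 AM–5:01 PM = 11 h 38 min; less 45 min break → 10 h 53 min
Total: 7 h 44 min + 7 h 22 min + 10 h 53 min = 25 h 59 min.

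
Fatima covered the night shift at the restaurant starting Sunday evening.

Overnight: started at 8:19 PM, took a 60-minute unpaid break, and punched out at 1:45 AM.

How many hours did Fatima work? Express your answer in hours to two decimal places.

Overnight: 8:19 PM → midnight = 3 h 41 min; midnight → 1:45 AM = 1 h 45 min; span 5 h 26 min; less 60 min break → 4 h 26 min

4.43 hours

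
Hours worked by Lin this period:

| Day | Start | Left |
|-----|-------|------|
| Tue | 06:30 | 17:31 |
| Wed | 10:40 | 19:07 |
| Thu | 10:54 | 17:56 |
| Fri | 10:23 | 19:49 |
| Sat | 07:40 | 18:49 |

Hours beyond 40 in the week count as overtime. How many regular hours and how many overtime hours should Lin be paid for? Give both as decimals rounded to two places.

Tue: 06:30–17:31 = 11 h 1 min
Wed: 10:40–19:07 = 8 h 27 min
Thu: 10:54–17:56 = 7 h 2 min
Fri: 10:23–19:49 = 9 h 26 min
Sat: 07:40–18:49 = 11 h 9 min
Total worked: 47 h 5 min = 47.08 h.
Threshold 40 h → overtime 7 h 5 min, regular 40 h 0 min.

Regular 40.00 hours, overtime 7.08 hours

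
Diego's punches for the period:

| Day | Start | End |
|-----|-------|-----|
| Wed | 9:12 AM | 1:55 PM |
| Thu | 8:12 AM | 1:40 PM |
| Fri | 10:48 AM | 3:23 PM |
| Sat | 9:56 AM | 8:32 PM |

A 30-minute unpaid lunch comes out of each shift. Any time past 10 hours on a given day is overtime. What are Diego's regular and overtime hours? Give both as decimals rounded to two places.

Wed: 9:12 AM–1:55 PM = 4 h 43 min; less 30 min break → 4 h 13 min
Thu: 8:12 AM–1:40 PM = 5 h 28 min; less 30 min break → 4 h 58 min
Fri: 10:48 AM–3:23 PM = 4 h 35 min; less 30 min break → 4 h 5 min
Sat: 9:56 AM–8:32 PM = 10 h 36 min; less 30 min break → 10 h 6 min
Wed reg 4 h 13 min / OT 0 h 0 min; Thu reg 4 h 58 min / OT 0 h 0 min; Fri reg 4 h 5 min / OT 0 h 0 min; Sat reg 10 h 0 min / OT 0 h 6 min.
Totals: regular 23 h 16 min, overtime 0 h 6 min.

Regular 23.27 hours, overtime 0.10 hours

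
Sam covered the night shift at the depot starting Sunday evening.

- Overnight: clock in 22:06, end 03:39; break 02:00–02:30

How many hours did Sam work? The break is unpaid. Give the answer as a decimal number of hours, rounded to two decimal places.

Overnight: 22:06 → midnight = 1 h 54 min; midnight → 03:39 = 3 h 39 min; span 5 h 33 min; less 30 min break → 5 h 3 min

5.05 hours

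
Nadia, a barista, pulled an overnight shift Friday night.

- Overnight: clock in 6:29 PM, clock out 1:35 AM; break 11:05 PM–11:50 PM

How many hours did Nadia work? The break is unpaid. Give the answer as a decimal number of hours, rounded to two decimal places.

Overnight: 6:29 PM → midnight = 5 h 31 min; midnight → 1:35 AM = 1 h 35 min; span 7 h 6 min; less 45 min break → 6 h 21 min

6.35 hours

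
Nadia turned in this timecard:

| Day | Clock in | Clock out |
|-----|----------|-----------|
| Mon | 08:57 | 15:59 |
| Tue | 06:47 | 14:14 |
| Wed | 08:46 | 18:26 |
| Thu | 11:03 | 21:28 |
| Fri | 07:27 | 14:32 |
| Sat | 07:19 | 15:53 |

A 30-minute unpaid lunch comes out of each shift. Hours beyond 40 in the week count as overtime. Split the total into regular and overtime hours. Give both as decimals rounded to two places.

Mon: 08:57–15:59 = 7 h 2 min; less 30 min break → 6 h 32 min
Tue: 06:47–14:14 = 7 h 27 min; less 30 min break → 6 h 57 min
Wed: 08:46–18:26 = 9 h 40 min; less 30 min break → 9 h 10 min
Thu: 11:03–21:28 = 10 h 25 min; less 30 min break → 9 h 55 min
Fri: 07:27–14:32 = 7 h 5 min; less 30 min break → 6 h 35 min
Sat: 07:19–15:53 = 8 h 34 min; less 30 min break → 8 h 4 min
Total worked: 47 h 13 min = 47.22 h.
Threshold 40 h → overtime 7 h 13 min, regular 40 h 0 min.

Regular 40.00 hours, overtime 7.22 hours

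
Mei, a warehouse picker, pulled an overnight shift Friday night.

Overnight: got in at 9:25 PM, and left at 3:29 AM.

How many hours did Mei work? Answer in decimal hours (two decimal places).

Overnight: 9:25 PM → midnight = 2 h 35 min; midnight → 3:29 AM = 3 h 29 min; span 6 h 4 min

6.07 hours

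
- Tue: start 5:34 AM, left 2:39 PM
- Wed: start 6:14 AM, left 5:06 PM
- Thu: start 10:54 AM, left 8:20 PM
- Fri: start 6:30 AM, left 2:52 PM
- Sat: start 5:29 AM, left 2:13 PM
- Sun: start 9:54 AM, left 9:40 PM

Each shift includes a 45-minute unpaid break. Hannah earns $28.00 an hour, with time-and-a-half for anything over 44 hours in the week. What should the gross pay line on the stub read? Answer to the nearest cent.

$1641.50

Tue: 5:34 AM–2:39 PM = 9 h 5 min; less 45 min break → 8 h 20 min
Wed: 6:14 AM–5:06 PM = 10 h 52 min; less 45 min break → 10 h 7 min
Thu: 10:54 AM–8:20 PM = 9 h 26 min; less 45 min break → 8 h 41 min
Fri: 6:30 AM–2:52 PM = 8 h 22 min; less 45 min break → 7 h 37 min
Sat: 5:29 AM–2:13 PM = 8 h 44 min; less 45 min break → 7 h 59 min
Sun: 9:54 AM–9:40 PM = 11 h 46 min; less 45 min break → 11 h 1 min
Total worked: 53 h 45 min = 3225 min.
Regular 44 h 0 min = 2640 min at $28.00/h; overtime 9 h 45 min = 585 min at $42.00/h.
Pay = (2640 × $28.00 + 585 × $42.00) ÷ 60 = $1641.50.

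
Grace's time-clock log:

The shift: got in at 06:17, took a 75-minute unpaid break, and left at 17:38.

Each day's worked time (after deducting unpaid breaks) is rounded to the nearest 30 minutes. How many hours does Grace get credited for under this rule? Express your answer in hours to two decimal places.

The shift: 06:17–17:38 = 11 h 21 min − 75 min = 10 h 6 min → rounds to 10 h 0 min

10.00 hours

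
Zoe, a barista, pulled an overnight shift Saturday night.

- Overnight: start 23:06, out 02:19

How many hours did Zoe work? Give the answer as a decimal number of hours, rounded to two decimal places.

Overnight: 23:06 → midnight = 0 h 54 min; midnight → 02:19 = 2 h 19 min; span 3 h 13 min

3.22 hours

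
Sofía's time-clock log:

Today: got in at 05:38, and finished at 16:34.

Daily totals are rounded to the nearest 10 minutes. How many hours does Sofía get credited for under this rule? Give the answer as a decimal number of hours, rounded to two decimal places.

11.00 hours

Today: 05:38–16:34 = 10 h 56 min → rounds to 11 h 0 min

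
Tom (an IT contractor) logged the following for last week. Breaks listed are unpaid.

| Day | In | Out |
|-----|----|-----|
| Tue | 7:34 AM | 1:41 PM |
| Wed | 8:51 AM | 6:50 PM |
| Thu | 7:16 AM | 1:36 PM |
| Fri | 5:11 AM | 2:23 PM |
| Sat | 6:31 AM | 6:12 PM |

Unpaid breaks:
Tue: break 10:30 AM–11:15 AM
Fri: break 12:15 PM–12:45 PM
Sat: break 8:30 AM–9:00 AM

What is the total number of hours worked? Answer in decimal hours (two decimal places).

41.57 hours

Tue: 7:34 AM–1:41 PM = 6 h 7 min; less 45 min break → 5 h 22 min
Wed: 8:51 AM–6:50 PM = 9 h 59 min
Thu: 7:16 AM–1:36 PM = 6 h 20 min
Fri: 5:11 AM–2:23 PM = 9 h 12 min; less 30 min break → 8 h 42 min
Sat: 6:31 AM–6:12 PM = 11 h 41 min; less 30 min break → 11 h 11 min
Total: 5 h 22 min + 9 h 59 min + 6 h 20 min + 8 h 42 min + 11 h 11 min = 41 h 34 min.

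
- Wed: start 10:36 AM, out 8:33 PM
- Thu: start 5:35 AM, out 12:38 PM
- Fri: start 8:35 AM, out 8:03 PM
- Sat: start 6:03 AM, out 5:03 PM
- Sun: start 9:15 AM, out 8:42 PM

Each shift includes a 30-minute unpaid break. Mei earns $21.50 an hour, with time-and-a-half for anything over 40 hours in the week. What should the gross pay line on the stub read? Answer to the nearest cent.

$1131.44

Wed: 10:36 AM–8:33 PM = 9 h 57 min; less 30 min break → 9 h 27 min
Thu: 5:35 AM–12:38 PM = 7 h 3 min; less 30 min break → 6 h 33 min
Fri: 8:35 AM–8:03 PM = 11 h 28 min; less 30 min break → 10 h 58 min
Sat: 6:03 AM–5:03 PM = 11 h 0 min; less 30 min break → 10 h 30 min
Sun: 9:15 AM–8:42 PM = 11 h 27 min; less 30 min break → 10 h 57 min
Total worked: 48 h 25 min = 2905 min.
Regular 40 h 0 min = 2400 min at $21.50/h; overtime 8 h 25 min = 505 min at $32.25/h.
Pay = (2400 × $21.50 + 505 × $32.25) ÷ 60 = $1131.44.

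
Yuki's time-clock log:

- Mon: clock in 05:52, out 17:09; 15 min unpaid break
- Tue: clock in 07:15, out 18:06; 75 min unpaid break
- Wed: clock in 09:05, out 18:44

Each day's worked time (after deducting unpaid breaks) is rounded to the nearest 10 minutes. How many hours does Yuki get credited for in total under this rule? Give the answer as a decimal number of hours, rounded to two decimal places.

30.33 hours

Mon: 05:52–17:09 = 11 h 17 min − 15 min = 11 h 2 min → rounds to 11 h 0 min
Tue: 07:15–18:06 = 10 h 51 min − 75 min = 9 h 36 min → rounds to 9 h 40 min
Wed: 09:05–18:44 = 9 h 39 min → rounds to 9 h 40 min
Total credited: 30 h 20 min.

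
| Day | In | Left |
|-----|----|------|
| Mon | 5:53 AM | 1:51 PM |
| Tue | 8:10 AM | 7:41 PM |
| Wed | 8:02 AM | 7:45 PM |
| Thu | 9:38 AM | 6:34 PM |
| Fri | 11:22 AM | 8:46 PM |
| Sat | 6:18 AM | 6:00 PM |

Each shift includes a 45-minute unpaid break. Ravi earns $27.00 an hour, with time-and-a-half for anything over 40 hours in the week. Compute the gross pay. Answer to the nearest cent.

Mon: 5:53 AM–1:51 PM = 7 h 58 min; less 45 min break → 7 h 13 min
Tue: 8:10 AM–7:41 PM = 11 h 31 min; less 45 min break → 10 h 46 min
Wed: 8:02 AM–7:45 PM = 11 h 43 min; less 45 min break → 10 h 58 min
Thu: 9:38 AM–6:34 PM = 8 h 56 min; less 45 min break → 8 h 11 min
Fri: 11:22 AM–8:46 PM = 9 h 24 min; less 45 min break → 8 h 39 min
Sat: 6:18 AM–6:00 PM = 11 h 42 min; less 45 min break → 10 h 57 min
Total worked: 56 h 44 min = 3404 min.
Regular 40 h 0 min = 2400 min at $27.00/h; overtime 16 h 44 min = 1004 min at $40.50/h.
Pay = (2400 × $27.00 + 1004 × $40.50) ÷ 60 = $1757.70.

$1757.70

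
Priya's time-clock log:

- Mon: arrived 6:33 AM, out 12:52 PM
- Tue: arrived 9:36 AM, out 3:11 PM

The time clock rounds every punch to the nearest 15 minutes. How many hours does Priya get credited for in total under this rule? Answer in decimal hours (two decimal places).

12.00 hours

Mon: in 6:33 AM→6:30 AM, out 12:52 PM→12:45 PM; 6 h 15 min
Tue: in 9:36 AM→9:30 AM, out 3:11 PM→3:15 PM; 5 h 45 min
Total credited: 12 h 0 min.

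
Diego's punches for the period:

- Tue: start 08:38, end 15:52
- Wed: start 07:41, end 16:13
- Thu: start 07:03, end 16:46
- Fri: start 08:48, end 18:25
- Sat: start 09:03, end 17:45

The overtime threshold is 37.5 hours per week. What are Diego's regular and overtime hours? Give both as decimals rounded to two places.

Regular 37.50 hours, overtime 6.30 hours

Tue: 08:38–15:52 = 7 h 14 min
Wed: 07:41–16:13 = 8 h 32 min
Thu: 07:03–16:46 = 9 h 43 min
Fri: 08:48–18:25 = 9 h 37 min
Sat: 09:03–17:45 = 8 h 42 min
Total worked: 43 h 48 min = 43.80 h.
Threshold 37.5 h → overtime 6 h 18 min, regular 37 h 30 min.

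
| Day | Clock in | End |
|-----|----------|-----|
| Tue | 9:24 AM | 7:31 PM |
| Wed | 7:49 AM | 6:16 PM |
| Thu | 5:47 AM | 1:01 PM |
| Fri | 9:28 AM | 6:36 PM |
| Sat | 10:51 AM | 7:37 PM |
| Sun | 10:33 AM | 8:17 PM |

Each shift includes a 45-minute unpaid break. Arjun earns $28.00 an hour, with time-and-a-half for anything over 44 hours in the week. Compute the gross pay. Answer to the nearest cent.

Tue: 9:24 AM–7:31 PM = 10 h 7 min; less 45 min break → 9 h 22 min
Wed: 7:49 AM–6:16 PM = 10 h 27 min; less 45 min break → 9 h 42 min
Thu: 5:47 AM–1:01 PM = 7 h 14 min; less 45 min break → 6 h 29 min
Fri: 9:28 AM–6:36 PM = 9 h 8 min; less 45 min break → 8 h 23 min
Sat: 10:51 AM–7:37 PM = 8 h 46 min; less 45 min break → 8 h 1 min
Sun: 10:33 AM–8:17 PM = 9 h 44 min; less 45 min break → 8 h 59 min
Total worked: 50 h 56 min = 3056 min.
Regular 44 h 0 min = 2640 min at $28.00/h; overtime 6 h 56 min = 416 min at $42.00/h.
Pay = (2640 × $28.00 + 416 × $42.00) ÷ 60 = $1523.20.

$1523.20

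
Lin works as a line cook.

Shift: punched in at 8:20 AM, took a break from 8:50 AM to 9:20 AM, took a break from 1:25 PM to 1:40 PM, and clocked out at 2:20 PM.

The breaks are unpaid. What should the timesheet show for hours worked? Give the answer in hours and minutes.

Shift: 8:20 AM–2:20 PM = 6 h 0 min; less 45 min break → 5 h 15 min

5 h 15 min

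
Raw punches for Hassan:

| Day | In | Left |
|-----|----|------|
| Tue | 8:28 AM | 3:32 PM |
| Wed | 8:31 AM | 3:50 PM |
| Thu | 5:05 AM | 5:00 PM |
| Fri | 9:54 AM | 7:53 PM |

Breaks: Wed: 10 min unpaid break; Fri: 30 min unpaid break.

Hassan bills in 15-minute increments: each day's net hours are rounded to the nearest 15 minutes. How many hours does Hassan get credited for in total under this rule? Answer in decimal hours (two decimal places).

35.75 hours

Tue: 8:28 AM–3:32 PM = 7 h 4 min → rounds to 7 h 0 min
Wed: 8:31 AM–3:50 PM = 7 h 19 min − 10 min = 7 h 9 min → rounds to 7 h 15 min
Thu: 5:05 AM–5:00 PM = 11 h 55 min → rounds to 12 h 0 min
Fri: 9:54 AM–7:53 PM = 9 h 59 min − 30 min = 9 h 29 min → rounds to 9 h 30 min
Total credited: 35 h 45 min.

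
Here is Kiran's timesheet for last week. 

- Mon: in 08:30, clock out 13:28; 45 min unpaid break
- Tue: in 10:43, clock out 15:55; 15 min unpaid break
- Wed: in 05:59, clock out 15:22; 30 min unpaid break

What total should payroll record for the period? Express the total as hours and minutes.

18 h 3 min

Mon: 08:30–13:28 = 4 h 58 min; less 45 min break → 4 h 13 min
Tue: 10:43–15:55 = 5 h 12 min; less 15 min break → 4 h 57 min
Wed: 05:59–15:22 = 9 h 23 min; less 30 min break → 8 h 53 min
Total: 4 h 13 min + 4 h 57 min + 8 h 53 min = 18 h 3 min.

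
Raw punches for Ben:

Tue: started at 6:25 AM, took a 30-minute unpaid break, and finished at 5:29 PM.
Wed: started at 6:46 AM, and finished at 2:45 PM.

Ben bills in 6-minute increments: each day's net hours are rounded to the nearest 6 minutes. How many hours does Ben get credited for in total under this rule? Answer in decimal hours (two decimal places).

18.60 hours

Tue: 6:25 AM–5:29 PM = 11 h 4 min − 30 min = 10 h 34 min → rounds to 10 h 36 min
Wed: 6:46 AM–2:45 PM = 7 h 59 min → rounds to 8 h 0 min
Total credited: 18 h 36 min.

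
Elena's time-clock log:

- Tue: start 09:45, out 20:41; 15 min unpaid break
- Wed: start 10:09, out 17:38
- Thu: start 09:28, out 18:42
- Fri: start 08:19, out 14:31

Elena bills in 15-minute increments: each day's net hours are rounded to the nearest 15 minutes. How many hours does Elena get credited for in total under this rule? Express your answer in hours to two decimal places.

33.75 hours

Tue: 09:45–20:41 = 10 h 56 min − 15 min = 10 h 41 min → rounds to 10 h 45 min
Wed: 10:09–17:38 = 7 h 29 min → rounds to 7 h 30 min
Thu: 09:28–18:42 = 9 h 14 min → rounds to 9 h 15 min
Fri: 08:19–14:31 = 6 h 12 min → rounds to 6 h 15 min
Total credited: 33 h 45 min.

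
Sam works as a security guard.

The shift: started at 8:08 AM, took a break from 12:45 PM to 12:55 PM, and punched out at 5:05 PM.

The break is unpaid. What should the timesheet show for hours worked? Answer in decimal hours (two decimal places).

8.78 hours

The shift: 8:08 AM–5:05 PM = 8 h 57 min; less 10 min break → 8 h 47 min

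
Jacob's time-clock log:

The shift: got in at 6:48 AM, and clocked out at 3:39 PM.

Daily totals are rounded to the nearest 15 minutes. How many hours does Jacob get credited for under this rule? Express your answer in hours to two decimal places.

The shift: 6:48 AM–3:39 PM = 8 h 51 min → rounds to 8 h 45 min

8.75 hours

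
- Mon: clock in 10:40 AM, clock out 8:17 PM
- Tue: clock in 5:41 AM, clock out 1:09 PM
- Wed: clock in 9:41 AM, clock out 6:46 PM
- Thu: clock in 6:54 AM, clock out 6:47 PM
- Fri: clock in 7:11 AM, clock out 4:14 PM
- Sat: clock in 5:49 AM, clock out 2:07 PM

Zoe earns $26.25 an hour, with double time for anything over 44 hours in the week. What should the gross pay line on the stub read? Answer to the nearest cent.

Mon: 10:40 AM–8:17 PM = 9 h 37 min
Tue: 5:41 AM–1:09 PM = 7 h 28 min
Wed: 9:41 AM–6:46 PM = 9 h 5 min
Thu: 6:54 AM–6:47 PM = 11 h 53 min
Fri: 7:11 AM–4:14 PM = 9 h 3 min
Sat: 5:49 AM–2:07 PM = 8 h 18 min
Total worked: 55 h 24 min = 3324 min.
Regular 44 h 0 min = 2640 min at $26.25/h; overtime 11 h 24 min = 684 min at $52.50/h.
Pay = (2640 × $26.25 + 684 × $52.50) ÷ 60 = $1753.50.

$1753.50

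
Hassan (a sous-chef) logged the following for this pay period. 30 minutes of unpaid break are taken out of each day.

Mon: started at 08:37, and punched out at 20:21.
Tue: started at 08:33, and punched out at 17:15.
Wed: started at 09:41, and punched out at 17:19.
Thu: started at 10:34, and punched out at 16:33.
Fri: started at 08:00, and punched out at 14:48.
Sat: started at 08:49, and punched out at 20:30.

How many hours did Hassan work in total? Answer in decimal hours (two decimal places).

Mon: 08:37–20:21 = 11 h 44 min; less 30 min break → 11 h 14 min
Tue: 08:33–17:15 = 8 h 42 min; less 30 min break → 8 h 12 min
Wed: 09:41–17:19 = 7 h 38 min; less 30 min break → 7 h 8 min
Thu: 10:34–16:33 = 5 h 59 min; less 30 min break → 5 h 29 min
Fri: 08:00–14:48 = 6 h 48 min; less 30 min break → 6 h 18 min
Sat: 08:49–20:30 = 11 h 41 min; less 30 min break → 11 h 11 min
Total: 11 h 14 min + 8 h 12 min + 7 h 8 min + 5 h 29 min + 6 h 18 min + 11 h 11 min = 49 h 32 min.

49.53 hours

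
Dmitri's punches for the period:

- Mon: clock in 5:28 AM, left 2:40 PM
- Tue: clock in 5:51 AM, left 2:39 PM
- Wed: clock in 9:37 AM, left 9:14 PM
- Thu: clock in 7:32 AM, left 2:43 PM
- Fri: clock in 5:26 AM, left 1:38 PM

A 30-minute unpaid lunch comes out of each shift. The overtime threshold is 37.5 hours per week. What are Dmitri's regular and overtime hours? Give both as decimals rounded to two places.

Mon: 5:28 AM–2:40 PM = 9 h 12 min; less 30 min break → 8 h 42 min
Tue: 5:51 AM–2:39 PM = 8 h 48 min; less 30 min break → 8 h 18 min
Wed: 9:37 AM–9:14 PM = 11 h 37 min; less 30 min break → 11 h 7 min
Thu: 7:32 AM–2:43 PM = 7 h 11 min; less 30 min break → 6 h 41 min
Fri: 5:26 AM–1:38 PM = 8 h 12 min; less 30 min break → 7 h 42 min
Total worked: 42 h 30 min = 42.50 h.
Threshold 37.5 h → overtime 5 h 0 min, regular 37 h 30 min.

Regular 37.50 hours, overtime 5.00 hours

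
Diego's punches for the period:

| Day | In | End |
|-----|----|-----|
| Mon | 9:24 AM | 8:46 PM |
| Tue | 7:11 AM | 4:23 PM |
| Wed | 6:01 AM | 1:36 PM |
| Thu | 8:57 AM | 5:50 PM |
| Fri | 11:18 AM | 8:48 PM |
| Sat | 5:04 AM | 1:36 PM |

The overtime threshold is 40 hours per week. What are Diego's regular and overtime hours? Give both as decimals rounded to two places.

Regular 40.00 hours, overtime 15.07 hours

Mon: 9:24 AM–8:46 PM = 11 h 22 min
Tue: 7:11 AM–4:23 PM = 9 h 12 min
Wed: 6:01 AM–1:36 PM = 7 h 35 min
Thu: 8:57 AM–5:50 PM = 8 h 53 min
Fri: 11:18 AM–8:48 PM = 9 h 30 min
Sat: 5:04 AM–1:36 PM = 8 h 32 min
Total worked: 55 h 4 min = 55.07 h.
Threshold 40 h → overtime 15 h 4 min, regular 40 h 0 min.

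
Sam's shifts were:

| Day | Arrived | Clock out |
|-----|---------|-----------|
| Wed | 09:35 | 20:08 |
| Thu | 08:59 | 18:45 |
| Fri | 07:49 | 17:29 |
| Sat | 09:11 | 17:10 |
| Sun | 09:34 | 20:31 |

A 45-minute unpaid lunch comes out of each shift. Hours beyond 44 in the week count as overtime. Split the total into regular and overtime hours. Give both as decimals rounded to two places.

Wed: 09:35–20:08 = 10 h 33 min; less 45 min break → 9 h 48 min
Thu: 08:59–18:45 = 9 h 46 min; less 45 min break → 9 h 1 min
Fri: 07:49–17:29 = 9 h 40 min; less 45 min break → 8 h 55 min
Sat: 09:11–17:10 = 7 h 59 min; less 45 min break → 7 h 14 min
Sun: 09:34–20:31 = 10 h 57 min; less 45 min break → 10 h 12 min
Total worked: 45 h 10 min = 45.17 h.
Threshold 44 h → overtime 1 h 10 min, regular 44 h 0 min.

Regular 44.00 hours, overtime 1.17 hours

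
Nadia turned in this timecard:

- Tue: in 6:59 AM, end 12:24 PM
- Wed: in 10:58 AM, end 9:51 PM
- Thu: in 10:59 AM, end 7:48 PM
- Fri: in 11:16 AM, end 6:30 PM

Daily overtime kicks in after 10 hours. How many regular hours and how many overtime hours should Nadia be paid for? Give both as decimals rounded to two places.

Regular 31.47 hours, overtime 0.88 hours

Tue: 6:59 AM–12:24 PM = 5 h 25 min
Wed: 10:58 AM–9:51 PM = 10 h 53 min
Thu: 10:59 AM–7:48 PM = 8 h 49 min
Fri: 11:16 AM–6:30 PM = 7 h 14 min
Tue reg 5 h 25 min / OT 0 h 0 min; Wed reg 10 h 0 min / OT 0 h 53 min; Thu reg 8 h 49 min / OT 0 h 0 min; Fri reg 7 h 14 min / OT 0 h 0 min.
Totals: regular 31 h 28 min, overtime 0 h 53 min.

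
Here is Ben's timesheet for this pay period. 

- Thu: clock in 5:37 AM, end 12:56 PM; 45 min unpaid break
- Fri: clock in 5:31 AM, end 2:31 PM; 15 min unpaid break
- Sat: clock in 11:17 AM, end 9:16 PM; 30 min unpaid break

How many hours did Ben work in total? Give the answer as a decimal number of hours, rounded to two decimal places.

Thu: 5:37 AM–12:56 PM = 7 h 19 min; less 45 min break → 6 h 34 min
Fri: 5:31 AM–2:31 PM = 9 h 0 min; less 15 min break → 8 h 45 min
Sat: 11:17 AM–9:16 PM = 9 h 59 min; less 30 min break → 9 h 29 min
Total: 6 h 34 min + 8 h 45 min + 9 h 29 min = 24 h 48 min.

24.80 hours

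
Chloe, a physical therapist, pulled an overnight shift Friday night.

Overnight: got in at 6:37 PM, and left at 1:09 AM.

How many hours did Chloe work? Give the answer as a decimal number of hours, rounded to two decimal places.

6.53 hours

Overnight: 6:37 PM → midnight = 5 h 23 min; midnight → 1:09 AM = 1 h 9 min; span 6 h 32 min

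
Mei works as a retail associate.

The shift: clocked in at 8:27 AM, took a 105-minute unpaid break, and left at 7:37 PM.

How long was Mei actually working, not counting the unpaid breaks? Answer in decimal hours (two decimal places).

The shift: 8:27 AM–7:37 PM = 11 h 10 min; less 105 min break → 9 h 25 min

9.42 hours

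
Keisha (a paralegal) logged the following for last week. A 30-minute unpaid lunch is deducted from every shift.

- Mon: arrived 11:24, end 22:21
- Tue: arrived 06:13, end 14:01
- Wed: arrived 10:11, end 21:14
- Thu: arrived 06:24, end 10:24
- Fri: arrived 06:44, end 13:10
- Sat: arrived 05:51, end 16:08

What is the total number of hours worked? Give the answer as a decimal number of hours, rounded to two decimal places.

47.52 hours

Mon: 11:24–22:21 = 10 h 57 min; less 30 min break → 10 h 27 min
Tue: 06:13–14:01 = 7 h 48 min; less 30 min break → 7 h 18 min
Wed: 10:11–21:14 = 11 h 3 min; less 30 min break → 10 h 33 min
Thu: 06:24–10:24 = 4 h 0 min; less 30 min break → 3 h 30 min
Fri: 06:44–13:10 = 6 h 26 min; less 30 min break → 5 h 56 min
Sat: 05:51–16:08 = 10 h 17 min; less 30 min break → 9 h 47 min
Total: 10 h 27 min + 7 h 18 min + 10 h 33 min + 3 h 30 min + 5 h 56 min + 9 h 47 min = 47 h 31 min.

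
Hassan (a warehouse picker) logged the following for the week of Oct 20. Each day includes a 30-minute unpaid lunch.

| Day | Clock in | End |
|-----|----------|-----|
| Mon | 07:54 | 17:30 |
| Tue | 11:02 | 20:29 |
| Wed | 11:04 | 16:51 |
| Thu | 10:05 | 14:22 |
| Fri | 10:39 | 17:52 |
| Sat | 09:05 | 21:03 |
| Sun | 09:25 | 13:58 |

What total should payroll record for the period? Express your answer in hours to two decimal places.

Mon: 07:54–17:30 = 9 h 36 min; less 30 min break → 9 h 6 min
Tue: 11:02–20:29 = 9 h 27 min; less 30 min break → 8 h 57 min
Wed: 11:04–16:51 = 5 h 47 min; less 30 min break → 5 h 17 min
Thu: 10:05–14:22 = 4 h 17 min; less 30 min break → 3 h 47 min
Fri: 10:39–17:52 = 7 h 13 min; less 30 min break → 6 h 43 min
Sat: 09:05–21:03 = 11 h 58 min; less 30 min break → 11 h 28 min
Sun: 09:25–13:58 = 4 h 33 min; less 30 min break → 4 h 3 min
Total: 9 h 6 min + 8 h 57 min + 5 h 17 min + 3 h 47 min + 6 h 43 min + 11 h 28 min + 4 h 3 min = 49 h 21 min.

49.35 hours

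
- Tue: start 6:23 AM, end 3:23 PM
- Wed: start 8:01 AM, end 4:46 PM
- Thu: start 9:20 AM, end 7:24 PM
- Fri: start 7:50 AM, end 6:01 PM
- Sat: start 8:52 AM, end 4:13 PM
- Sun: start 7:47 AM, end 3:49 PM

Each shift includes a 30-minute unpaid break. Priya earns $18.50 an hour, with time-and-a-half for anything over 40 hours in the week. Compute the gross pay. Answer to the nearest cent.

Tue: 6:23 AM–3:23 PM = 9 h 0 min; less 30 min break → 8 h 30 min
Wed: 8:01 AM–4:46 PM = 8 h 45 min; less 30 min break → 8 h 15 min
Thu: 9:20 AM–7:24 PM = 10 h 4 min; less 30 min break → 9 h 34 min
Fri: 7:50 AM–6:01 PM = 10 h 11 min; less 30 min break → 9 h 41 min
Sat: 8:52 AM–4:13 PM = 7 h 21 min; less 30 min break → 6 h 51 min
Sun: 7:47 AM–3:49 PM = 8 h 2 min; less 30 min break → 7 h 32 min
Total worked: 50 h 23 min = 3023 min.
Regular 40 h 0 min = 2400 min at $18.50/h; overtime 10 h 23 min = 623 min at $27.75/h.
Pay = (2400 × $18.50 + 623 × $27.75) ÷ 60 = $1028.14.

$1028.14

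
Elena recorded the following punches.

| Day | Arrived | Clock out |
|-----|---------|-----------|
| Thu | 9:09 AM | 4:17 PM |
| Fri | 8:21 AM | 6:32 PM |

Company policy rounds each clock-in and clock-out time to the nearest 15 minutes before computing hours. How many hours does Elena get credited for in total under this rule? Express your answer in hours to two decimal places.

Thu: in 9:09 AM→9:15 AM, out 4:17 PM→4:15 PM; 7 h 0 min
Fri: in 8:21 AM→8:15 AM, out 6:32 PM→6:30 PM; 10 h 15 min
Total credited: 17 h 15 min.

17.25 hours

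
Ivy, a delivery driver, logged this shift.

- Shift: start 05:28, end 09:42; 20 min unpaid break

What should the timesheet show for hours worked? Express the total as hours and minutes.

3 h 54 min

Shift: 05:28–09:42 = 4 h 14 min; less 20 min break → 3 h 54 min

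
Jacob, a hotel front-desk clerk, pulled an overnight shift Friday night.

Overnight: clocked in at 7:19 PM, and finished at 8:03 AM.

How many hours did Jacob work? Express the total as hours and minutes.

12 h 44 min

Overnight: 7:19 PM → midnight = 4 h 41 min; midnight → 8:03 AM = 8 h 3 min; span 12 h 44 min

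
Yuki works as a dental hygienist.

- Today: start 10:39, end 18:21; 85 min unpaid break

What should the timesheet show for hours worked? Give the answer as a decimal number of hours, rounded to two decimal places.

Today: 10:39–18:21 = 7 h 42 min; less 85 min break → 6 h 17 min

6.28 hours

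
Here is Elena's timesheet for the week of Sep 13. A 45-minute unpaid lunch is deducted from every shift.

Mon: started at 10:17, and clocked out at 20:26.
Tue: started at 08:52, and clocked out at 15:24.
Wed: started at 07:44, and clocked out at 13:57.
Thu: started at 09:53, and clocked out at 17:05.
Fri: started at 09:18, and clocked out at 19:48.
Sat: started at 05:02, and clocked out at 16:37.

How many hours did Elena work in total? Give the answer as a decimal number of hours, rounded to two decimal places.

Mon: 10:17–20:26 = 10 h 9 min; less 45 min break → 9 h 24 min
Tue: 08:52–15:24 = 6 h 32 min; less 45 min break → 5 h 47 min
Wed: 07:44–13:57 = 6 h 13 min; less 45 min break → 5 h 28 min
Thu: 09:53–17:05 = 7 h 12 min; less 45 min break → 6 h 27 min
Fri: 09:18–19:48 = 10 h 30 min; less 45 min break → 9 h 45 min
Sat: 05:02–16:37 = 11 h 35 min; less 45 min break → 10 h 50 min
Total: 9 h 24 min + 5 h 47 min + 5 h 28 min + 6 h 27 min + 9 h 45 min + 10 h 50 min = 47 h 41 min.

47.68 hours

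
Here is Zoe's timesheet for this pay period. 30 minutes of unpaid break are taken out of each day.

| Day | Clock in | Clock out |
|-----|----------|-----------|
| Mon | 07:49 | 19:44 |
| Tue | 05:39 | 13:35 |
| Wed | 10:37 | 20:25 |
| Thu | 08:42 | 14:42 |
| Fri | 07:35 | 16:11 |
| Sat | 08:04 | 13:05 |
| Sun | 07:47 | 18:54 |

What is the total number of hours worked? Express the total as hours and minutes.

56 h 53 min

Mon: 07:49–19:44 = 11 h 55 min; less 30 min break → 11 h 25 min
Tue: 05:39–13:35 = 7 h 56 min; less 30 min break → 7 h 26 min
Wed: 10:37–20:25 = 9 h 48 min; less 30 min break → 9 h 18 min
Thu: 08:42–14:42 = 6 h 0 min; less 30 min break → 5 h 30 min
Fri: 07:35–16:11 = 8 h 36 min; less 30 min break → 8 h 6 min
Sat: 08:04–13:05 = 5 h 1 min; less 30 min break → 4 h 31 min
Sun: 07:47–18:54 = 11 h 7 min; less 30 min break → 10 h 37 min
Total: 11 h 25 min + 7 h 26 min + 9 h 18 min + 5 h 30 min + 8 h 6 min + 4 h 31 min + 10 h 37 min = 56 h 53 min.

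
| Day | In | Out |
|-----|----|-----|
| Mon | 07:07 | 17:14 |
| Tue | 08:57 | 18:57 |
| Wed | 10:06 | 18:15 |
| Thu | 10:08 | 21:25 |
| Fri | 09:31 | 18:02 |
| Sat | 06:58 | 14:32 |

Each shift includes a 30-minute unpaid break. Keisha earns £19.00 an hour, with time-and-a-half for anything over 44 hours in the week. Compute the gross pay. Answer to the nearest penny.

£1082.05

Mon: 07:07–17:14 = 10 h 7 min; less 30 min break → 9 h 37 min
Tue: 08:57–18:57 = 10 h 0 min; less 30 min break → 9 h 30 min
Wed: 10:06–18:15 = 8 h 9 min; less 30 min break → 7 h 39 min
Thu: 10:08–21:25 = 11 h 17 min; less 30 min break → 10 h 47 min
Fri: 09:31–18:02 = 8 h 31 min; less 30 min break → 8 h 1 min
Sat: 06:58–14:32 = 7 h 34 min; less 30 min break → 7 h 4 min
Total worked: 52 h 38 min = 3158 min.
Regular 44 h 0 min = 2640 min at £19.00/h; overtime 8 h 38 min = 518 min at £28.50/h.
Pay = (2640 × £19.00 + 518 × £28.50) ÷ 60 = £1082.05.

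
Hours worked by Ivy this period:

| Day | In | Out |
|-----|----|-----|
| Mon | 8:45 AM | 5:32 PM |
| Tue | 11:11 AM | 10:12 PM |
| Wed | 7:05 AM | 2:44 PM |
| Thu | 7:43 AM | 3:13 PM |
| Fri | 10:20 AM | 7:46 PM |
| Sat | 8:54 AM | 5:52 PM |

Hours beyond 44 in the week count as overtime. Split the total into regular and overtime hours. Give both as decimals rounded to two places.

Mon: 8:45 AM–5:32 PM = 8 h 47 min
Tue: 11:11 AM–10:12 PM = 11 h 1 min
Wed: 7:05 AM–2:44 PM = 7 h 39 min
Thu: 7:43 AM–3:13 PM = 7 h 30 min
Fri: 10:20 AM–7:46 PM = 9 h 26 min
Sat: 8:54 AM–5:52 PM = 8 h 58 min
Total worked: 53 h 21 min = 53.35 h.
Threshold 44 h → overtime 9 h 21 min, regular 44 h 0 min.

Regular 44.00 hours, overtime 9.35 hours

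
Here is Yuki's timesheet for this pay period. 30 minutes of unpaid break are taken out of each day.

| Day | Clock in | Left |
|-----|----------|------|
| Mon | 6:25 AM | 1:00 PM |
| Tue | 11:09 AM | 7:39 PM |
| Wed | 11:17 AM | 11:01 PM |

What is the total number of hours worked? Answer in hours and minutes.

Mon: 6:25 AM–1:00 PM = 6 h 35 min; less 30 min break → 6 h 5 min
Tue: 11:09 AM–7:39 PM = 8 h 30 min; less 30 min break → 8 h 0 min
Wed: 11:17 AM–11:01 PM = 11 h 44 min; less 30 min break → 11 h 14 min
Total: 6 h 5 min + 8 h 0 min + 11 h 14 min = 25 h 19 min.

25 h 19 min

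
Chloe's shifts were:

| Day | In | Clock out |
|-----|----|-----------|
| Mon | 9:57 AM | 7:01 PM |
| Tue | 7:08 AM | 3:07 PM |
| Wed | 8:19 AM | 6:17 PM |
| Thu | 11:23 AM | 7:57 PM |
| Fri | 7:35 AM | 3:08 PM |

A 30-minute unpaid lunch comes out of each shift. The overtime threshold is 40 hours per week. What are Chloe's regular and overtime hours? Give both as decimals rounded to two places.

Regular 40.00 hours, overtime 0.63 hours

Mon: 9:57 AM–7:01 PM = 9 h 4 min; less 30 min break → 8 h 34 min
Tue: 7:08 AM–3:07 PM = 7 h 59 min; less 30 min break → 7 h 29 min
Wed: 8:19 AM–6:17 PM = 9 h 58 min; less 30 min break → 9 h 28 min
Thu: 11:23 AM–7:57 PM = 8 h 34 min; less 30 min break → 8 h 4 min
Fri: 7:35 AM–3:08 PM = 7 h 33 min; less 30 min break → 7 h 3 min
Total worked: 40 h 38 min = 40.63 h.
Threshold 40 h → overtime 0 h 38 min, regular 40 h 0 min.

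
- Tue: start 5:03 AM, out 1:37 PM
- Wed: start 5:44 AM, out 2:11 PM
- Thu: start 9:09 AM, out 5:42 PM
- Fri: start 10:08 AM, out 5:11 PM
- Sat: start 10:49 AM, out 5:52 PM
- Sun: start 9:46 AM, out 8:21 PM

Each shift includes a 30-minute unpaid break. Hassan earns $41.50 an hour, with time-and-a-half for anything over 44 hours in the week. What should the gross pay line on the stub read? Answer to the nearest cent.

Tue: 5:03 AM–1:37 PM = 8 h 34 min; less 30 min break → 8 h 4 min
Wed: 5:44 AM–2:11 PM = 8 h 27 min; less 30 min break → 7 h 57 min
Thu: 9:09 AM–5:42 PM = 8 h 33 min; less 30 min break → 8 h 3 min
Fri: 10:08 AM–5:11 PM = 7 h 3 min; less 30 min break → 6 h 33 min
Sat: 10:49 AM–5:52 PM = 7 h 3 min; less 30 min break → 6 h 33 min
Sun: 9:46 AM–8:21 PM = 10 h 35 min; less 30 min break → 10 h 5 min
Total worked: 47 h 15 min = 2835 min.
Regular 44 h 0 min = 2640 min at $41.50/h; overtime 3 h 15 min = 195 min at $62.25/h.
Pay = (2640 × $41.50 + 195 × $62.25) ÷ 60 = $2028.31.

$2028.31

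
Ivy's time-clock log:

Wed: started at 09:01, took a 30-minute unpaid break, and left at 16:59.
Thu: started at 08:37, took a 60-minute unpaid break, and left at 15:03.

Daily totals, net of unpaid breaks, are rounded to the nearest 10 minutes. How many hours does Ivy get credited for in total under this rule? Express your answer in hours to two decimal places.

13.00 hours

Wed: 09:01–16:59 = 7 h 58 min − 30 min = 7 h 28 min → rounds to 7 h 30 min
Thu: 08:37–15:03 = 6 h 26 min − 60 min = 5 h 26 min → rounds to 5 h 30 min
Total credited: 13 h 0 min.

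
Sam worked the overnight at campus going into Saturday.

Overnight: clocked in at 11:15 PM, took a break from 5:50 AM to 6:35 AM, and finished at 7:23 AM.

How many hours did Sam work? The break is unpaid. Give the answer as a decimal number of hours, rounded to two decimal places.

Overnight: 11:15 PM → midnight = 0 h 45 min; midnight → 7:23 AM = 7 h 23 min; span 8 h 8 min; less 45 min break → 7 h 23 min

7.38 hours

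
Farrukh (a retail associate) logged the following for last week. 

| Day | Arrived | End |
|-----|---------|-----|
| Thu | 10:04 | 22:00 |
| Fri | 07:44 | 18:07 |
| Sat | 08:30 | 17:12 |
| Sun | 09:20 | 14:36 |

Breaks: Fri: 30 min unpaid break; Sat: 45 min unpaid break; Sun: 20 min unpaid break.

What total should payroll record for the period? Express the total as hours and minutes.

Thu: 10:04–22:00 = 11 h 56 min
Fri: 07:44–18:07 = 10 h 23 min; less 30 min break → 9 h 53 min
Sat: 08:30–17:12 = 8 h 42 min; less 45 min break → 7 h 57 min
Sun: 09:20–14:36 = 5 h 16 min; less 20 min break → 4 h 56 min
Total: 11 h 56 min + 9 h 53 min + 7 h 57 min + 4 h 56 min = 34 h 42 min.

34 h 42 min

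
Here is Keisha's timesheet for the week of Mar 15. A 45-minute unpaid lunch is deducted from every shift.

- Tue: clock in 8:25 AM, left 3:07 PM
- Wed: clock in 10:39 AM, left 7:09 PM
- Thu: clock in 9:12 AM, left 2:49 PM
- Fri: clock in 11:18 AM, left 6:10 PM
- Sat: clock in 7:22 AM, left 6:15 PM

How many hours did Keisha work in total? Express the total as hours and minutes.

34 h 49 min

Tue: 8:25 AM–3:07 PM = 6 h 42 min; less 45 min break → 5 h 57 min
Wed: 10:39 AM–7:09 PM = 8 h 30 min; less 45 min break → 7 h 45 min
Thu: 9:12 AM–2:49 PM = 5 h 37 min; less 45 min break → 4 h 52 min
Fri: 11:18 AM–6:10 PM = 6 h 52 min; less 45 min break → 6 h 7 min
Sat: 7:22 AM–6:15 PM = 10 h 53 min; less 45 min break → 10 h 8 min
Total: 5 h 57 min + 7 h 45 min + 4 h 52 min + 6 h 7 min + 10 h 8 min = 34 h 49 min.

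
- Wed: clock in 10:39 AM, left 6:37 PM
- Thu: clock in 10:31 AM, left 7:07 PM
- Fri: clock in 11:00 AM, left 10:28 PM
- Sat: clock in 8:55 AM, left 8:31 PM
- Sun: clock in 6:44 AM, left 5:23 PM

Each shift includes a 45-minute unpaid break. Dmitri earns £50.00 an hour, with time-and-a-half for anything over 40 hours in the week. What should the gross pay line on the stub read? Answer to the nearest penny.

£2490.00

Wed: 10:39 AM–6:37 PM = 7 h 58 min; less 45 min break → 7 h 13 min
Thu: 10:31 AM–7:07 PM = 8 h 36 min; less 45 min break → 7 h 51 min
Fri: 11:00 AM–10:28 PM = 11 h 28 min; less 45 min break → 10 h 43 min
Sat: 8:55 AM–8:31 PM = 11 h 36 min; less 45 min break → 10 h 51 min
Sun: 6:44 AM–5:23 PM = 10 h 39 min; less 45 min break → 9 h 54 min
Total worked: 46 h 32 min = 2792 min.
Regular 40 h 0 min = 2400 min at £50.00/h; overtime 6 h 32 min = 392 min at £75.00/h.
Pay = (2400 × £50.00 + 392 × £75.00) ÷ 60 = £2490.00.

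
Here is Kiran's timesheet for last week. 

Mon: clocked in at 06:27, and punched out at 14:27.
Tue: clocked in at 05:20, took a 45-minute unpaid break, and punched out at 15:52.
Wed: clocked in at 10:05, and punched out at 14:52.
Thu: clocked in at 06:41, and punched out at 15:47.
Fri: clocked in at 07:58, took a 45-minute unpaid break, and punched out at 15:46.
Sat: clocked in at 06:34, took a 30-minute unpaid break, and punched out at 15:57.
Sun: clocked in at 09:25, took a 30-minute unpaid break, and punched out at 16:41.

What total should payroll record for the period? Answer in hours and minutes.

Mon: 06:27–14:27 = 8 h 0 min
Tue: 05:20–15:52 = 10 h 32 min; less 45 min break → 9 h 47 min
Wed: 10:05–14:52 = 4 h 47 min
Thu: 06:41–15:47 = 9 h 6 min
Fri: 07:58–15:46 = 7 h 48 min; less 45 min break → 7 h 3 min
Sat: 06:34–15:57 = 9 h 23 min; less 30 min break → 8 h 53 min
Sun: 09:25–16:41 = 7 h 16 min; less 30 min break → 6 h 46 min
Total: 8 h 0 min + 9 h 47 min + 4 h 47 min + 9 h 6 min + 7 h 3 min + 8 h 53 min + 6 h 46 min = 54 h 22 min.

54 h 22 min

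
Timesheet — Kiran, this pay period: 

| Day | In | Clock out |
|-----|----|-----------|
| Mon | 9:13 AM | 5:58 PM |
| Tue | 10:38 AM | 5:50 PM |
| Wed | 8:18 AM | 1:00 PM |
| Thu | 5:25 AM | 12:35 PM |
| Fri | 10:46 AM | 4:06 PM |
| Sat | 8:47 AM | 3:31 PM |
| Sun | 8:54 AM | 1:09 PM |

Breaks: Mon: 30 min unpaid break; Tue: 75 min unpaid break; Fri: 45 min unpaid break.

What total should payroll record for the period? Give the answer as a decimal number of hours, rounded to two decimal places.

41.63 hours

Mon: 9:13 AM–5:58 PM = 8 h 45 min; less 30 min break → 8 h 15 min
Tue: 10:38 AM–5:50 PM = 7 h 12 min; less 75 min break → 5 h 57 min
Wed: 8:18 AM–1:00 PM = 4 h 42 min
Thu: 5:25 AM–12:35 PM = 7 h 10 min
Fri: 10:46 AM–4:06 PM = 5 h 20 min; less 45 min break → 4 h 35 min
Sat: 8:47 AM–3:31 PM = 6 h 44 min
Sun: 8:54 AM–1:09 PM = 4 h 15 min
Total: 8 h 15 min + 5 h 57 min + 4 h 42 min + 7 h 10 min + 4 h 35 min + 6 h 44 min + 4 h 15 min = 41 h 38 min.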